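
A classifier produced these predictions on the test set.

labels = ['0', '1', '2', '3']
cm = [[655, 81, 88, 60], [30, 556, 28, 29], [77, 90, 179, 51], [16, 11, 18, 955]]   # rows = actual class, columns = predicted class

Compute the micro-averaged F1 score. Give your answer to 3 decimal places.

0.802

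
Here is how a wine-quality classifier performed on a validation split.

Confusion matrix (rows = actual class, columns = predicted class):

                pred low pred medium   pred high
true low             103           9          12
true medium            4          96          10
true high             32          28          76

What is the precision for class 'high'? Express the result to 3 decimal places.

One-vs-rest for 'high': TP = diagonal; FP = other classes predicted 'high'; FN = 'high' predicted as other.
precision = TP/(TP+FP).
high: TP=76, FP=12+10=22 → 76/98 = 0.7755

0.776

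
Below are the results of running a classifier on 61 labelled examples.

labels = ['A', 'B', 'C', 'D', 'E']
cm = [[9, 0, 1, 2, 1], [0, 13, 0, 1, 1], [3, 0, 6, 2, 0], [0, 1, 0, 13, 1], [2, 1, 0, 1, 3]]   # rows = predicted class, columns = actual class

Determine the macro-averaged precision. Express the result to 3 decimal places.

0.680

Per-class precision (TP/(TP+FP)):
  A: TP=9, FP=0+1+2+1=4 → 9/13 = 0.6923
  B: TP=13, FP=0+0+1+1=2 → 13/15 = 0.8667
  C: TP=6, FP=3+0+2+0=5 → 6/11 = 0.5455
  D: TP=13, FP=0+1+0+1=2 → 13/15 = 0.8667
  E: TP=3, FP=2+1+0+1=4 → 3/7 = 0.4286
Macro-precision = mean = (0.6923 + 0.8667 + 0.5455 + 0.8667 + 0.4286) / 5 = 0.680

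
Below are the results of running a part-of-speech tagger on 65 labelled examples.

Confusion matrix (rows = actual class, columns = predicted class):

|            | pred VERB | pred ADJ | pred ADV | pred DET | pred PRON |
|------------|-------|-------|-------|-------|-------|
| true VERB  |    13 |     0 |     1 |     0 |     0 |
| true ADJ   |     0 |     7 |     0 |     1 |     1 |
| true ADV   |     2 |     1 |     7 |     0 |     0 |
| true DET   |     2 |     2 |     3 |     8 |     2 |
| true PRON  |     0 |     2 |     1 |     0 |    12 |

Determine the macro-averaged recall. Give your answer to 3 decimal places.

0.735

Per-class recall (TP/(TP+FN)):
  VERB: TP=13, FN=0+1+0+0=1 → 13/14 = 0.9286
  ADJ: TP=7, FN=0+0+1+1=2 → 7/9 = 0.7778
  ADV: TP=7, FN=2+1+0+0=3 → 7/10 = 0.7000
  DET: TP=8, FN=2+2+3+2=9 → 8/17 = 0.4706
  PRON: TP=12, FN=0+2+1+0=3 → 12/15 = 0.8000
Macro-recall = mean = (0.9286 + 0.7778 + 0.7000 + 0.4706 + 0.8000) / 5 = 0.735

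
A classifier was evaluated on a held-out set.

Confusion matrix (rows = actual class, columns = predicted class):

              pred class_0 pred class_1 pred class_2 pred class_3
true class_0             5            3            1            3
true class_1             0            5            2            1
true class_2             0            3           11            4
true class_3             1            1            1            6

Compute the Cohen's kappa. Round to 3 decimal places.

Observed agreement pₒ = trace/N = 27/47 = 0.5745
Expected agreement pₑ = Σ (rowᵢ·colᵢ)/N² = (12·6 + 8·12 + 18·15 + 9·14)/47² = 0.2553
κ = (pₒ − pₑ)/(1 − pₑ) = (0.5745 − 0.2553)/(1 − 0.2553) = 0.429

0.429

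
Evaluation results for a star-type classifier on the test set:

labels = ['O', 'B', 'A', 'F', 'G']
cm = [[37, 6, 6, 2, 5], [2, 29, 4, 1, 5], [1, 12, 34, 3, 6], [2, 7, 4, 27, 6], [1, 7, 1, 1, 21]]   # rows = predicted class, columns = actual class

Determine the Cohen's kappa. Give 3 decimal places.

0.555

Observed agreement pₒ = trace/N = 148/230 = 0.6435
Expected agreement pₑ = Σ (rowᵢ·colᵢ)/N² = (43·56 + 61·41 + 49·56 + 34·46 + 43·31)/230² = 0.1994
κ = (pₒ − pₑ)/(1 − pₑ) = (0.6435 − 0.1994)/(1 − 0.1994) = 0.555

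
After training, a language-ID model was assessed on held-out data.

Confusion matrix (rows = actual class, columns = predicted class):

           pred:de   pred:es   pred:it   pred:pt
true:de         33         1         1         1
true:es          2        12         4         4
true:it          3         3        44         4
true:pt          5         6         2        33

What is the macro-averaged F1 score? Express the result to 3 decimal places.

Per-class F1 score (2·TP/(2·TP+FP+FN)):
  de: TP=33, FP=2+3+5=10, FN=1+1+1=3 → 66/79 = 0.8354
  es: TP=12, FP=1+3+6=10, FN=2+4+4=10 → 24/44 = 0.5455
  it: TP=44, FP=1+4+2=7, FN=3+3+4=10 → 88/105 = 0.8381
  pt: TP=33, FP=1+4+4=9, FN=5+6+2=13 → 66/88 = 0.7500
Macro-F1 score = mean = (0.8354 + 0.5455 + 0.8381 + 0.7500) / 4 = 0.742

0.742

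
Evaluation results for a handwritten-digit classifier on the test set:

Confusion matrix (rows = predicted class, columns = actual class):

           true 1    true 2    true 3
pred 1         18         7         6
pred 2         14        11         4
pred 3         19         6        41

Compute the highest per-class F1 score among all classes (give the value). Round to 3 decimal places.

0.701

Per-class F1 score (2·TP/(2·TP+FP+FN)):
  1: TP=18, FP=7+6=13, FN=14+19=33 → 36/82 = 0.4390
  2: TP=11, FP=14+4=18, FN=7+6=13 → 22/53 = 0.4151
  3: TP=41, FP=19+6=25, FN=6+4=10 → 82/117 = 0.7009
Highest is class '3' with F1 score = 0.701.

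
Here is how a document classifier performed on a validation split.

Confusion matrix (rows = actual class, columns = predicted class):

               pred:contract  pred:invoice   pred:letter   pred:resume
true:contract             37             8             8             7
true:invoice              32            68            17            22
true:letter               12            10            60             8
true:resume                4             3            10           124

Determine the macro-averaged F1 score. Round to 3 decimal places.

Per-class F1 score (2·TP/(2·TP+FP+FN)):
  contract: TP=37, FP=32+12+4=48, FN=8+8+7=23 → 74/145 = 0.5103
  invoice: TP=68, FP=8+10+3=21, FN=32+17+22=71 → 136/228 = 0.5965
  letter: TP=60, FP=8+17+10=35, FN=12+10+8=30 → 120/185 = 0.6486
  resume: TP=124, FP=7+22+8=37, FN=4+3+10=17 → 248/302 = 0.8212
Macro-F1 score = mean = (0.5103 + 0.5965 + 0.6486 + 0.8212) / 4 = 0.644

0.644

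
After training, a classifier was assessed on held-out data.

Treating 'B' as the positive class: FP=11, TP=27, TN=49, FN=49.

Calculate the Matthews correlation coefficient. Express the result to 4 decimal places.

MCC = (TP·TN − FP·FN) / √((TP+FP)(TP+FN)(TN+FP)(TN+FN))
Numerator = 27·49 − 11·49 = 784
Denominator = √(38·76·60·98) = √16981440 = 4120.8543
MCC = 784 / 4120.8543 = 0.1903

0.1903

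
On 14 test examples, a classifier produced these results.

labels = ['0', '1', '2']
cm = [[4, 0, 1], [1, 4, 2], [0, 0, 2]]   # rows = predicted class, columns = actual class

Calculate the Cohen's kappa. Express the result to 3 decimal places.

Observed agreement pₒ = trace/N = 10/14 = 0.7143
Expected agreement pₑ = Σ (rowᵢ·colᵢ)/N² = (5·5 + 4·7 + 5·2)/14² = 0.3214
κ = (pₒ − pₑ)/(1 − pₑ) = (0.7143 − 0.3214)/(1 − 0.3214) = 0.579

0.579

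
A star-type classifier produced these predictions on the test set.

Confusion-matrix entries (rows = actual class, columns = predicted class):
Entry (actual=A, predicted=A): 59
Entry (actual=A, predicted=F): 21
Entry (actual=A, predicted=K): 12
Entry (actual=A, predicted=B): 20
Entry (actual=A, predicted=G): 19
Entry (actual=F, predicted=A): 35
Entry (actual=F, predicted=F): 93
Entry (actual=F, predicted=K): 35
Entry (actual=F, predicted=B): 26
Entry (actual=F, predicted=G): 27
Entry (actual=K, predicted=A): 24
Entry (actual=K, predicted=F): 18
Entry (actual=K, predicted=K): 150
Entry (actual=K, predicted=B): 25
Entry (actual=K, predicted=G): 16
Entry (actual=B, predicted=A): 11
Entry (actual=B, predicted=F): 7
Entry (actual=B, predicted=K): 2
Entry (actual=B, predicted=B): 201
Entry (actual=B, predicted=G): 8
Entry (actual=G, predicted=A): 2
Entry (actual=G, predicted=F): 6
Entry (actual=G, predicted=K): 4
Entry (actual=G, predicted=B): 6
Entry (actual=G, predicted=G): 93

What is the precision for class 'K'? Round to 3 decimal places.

0.739

Treat 'K' as positive and all other classes as negative.
precision = TP/(TP+FP).
K: TP=150, FP=12+35+2+4=53 → 150/203 = 0.7389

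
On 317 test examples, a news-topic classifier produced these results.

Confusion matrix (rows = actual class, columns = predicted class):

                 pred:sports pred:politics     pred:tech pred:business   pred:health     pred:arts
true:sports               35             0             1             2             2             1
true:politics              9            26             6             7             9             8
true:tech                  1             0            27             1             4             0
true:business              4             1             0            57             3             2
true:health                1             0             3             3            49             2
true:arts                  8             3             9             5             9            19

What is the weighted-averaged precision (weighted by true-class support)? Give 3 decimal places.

Per-class precision (TP/(TP+FP)):
  sports: TP=35, FP=9+1+4+1+8=23 → 35/58 = 0.6034
  politics: TP=26, FP=0+0+1+0+3=4 → 26/30 = 0.8667
  tech: TP=27, FP=1+6+0+3+9=19 → 27/46 = 0.5870
  business: TP=57, FP=2+7+1+3+5=18 → 57/75 = 0.7600
  health: TP=49, FP=2+9+4+3+9=27 → 49/76 = 0.6447
  arts: TP=19, FP=1+8+0+2+2=13 → 19/32 = 0.5938
Weighted-precision = Σ (supportᵢ/N)·precisionᵢ with N=317: (41/317)·0.6034 + (65/317)·0.8667 + (33/317)·0.5870 + (67/317)·0.7600 + (58/317)·0.6447 + (53/317)·0.5938 = 0.695

0.695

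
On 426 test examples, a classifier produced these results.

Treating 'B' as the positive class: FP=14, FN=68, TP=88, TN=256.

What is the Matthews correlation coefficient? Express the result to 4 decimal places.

MCC = (TP·TN − FP·FN) / √((TP+FP)(TP+FN)(TN+FP)(TN+FN))
Numerator = 88·256 − 14·68 = 21576
Denominator = √(102·156·270·324) = √1391981760 = 37309.2718
MCC = 21576 / 37309.2718 = 0.5783

0.5783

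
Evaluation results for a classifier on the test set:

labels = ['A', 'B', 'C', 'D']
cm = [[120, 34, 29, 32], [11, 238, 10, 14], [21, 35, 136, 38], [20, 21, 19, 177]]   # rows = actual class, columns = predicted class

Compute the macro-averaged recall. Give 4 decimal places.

Per-class recall (TP/(TP+FN)):
  A: TP=120, FN=34+29+32=95 → 120/215 = 0.55814
  B: TP=238, FN=11+10+14=35 → 238/273 = 0.87179
  C: TP=136, FN=21+35+38=94 → 136/230 = 0.59130
  D: TP=177, FN=20+21+19=60 → 177/237 = 0.74684
Macro-recall = mean = (0.55814 + 0.87179 + 0.59130 + 0.74684) / 4 = 0.6920

0.6920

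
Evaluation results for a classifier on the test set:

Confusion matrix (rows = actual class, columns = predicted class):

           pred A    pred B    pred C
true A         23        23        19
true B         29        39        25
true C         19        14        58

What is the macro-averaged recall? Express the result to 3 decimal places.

0.470

Per-class recall (TP/(TP+FN)):
  A: TP=23, FN=23+19=42 → 23/65 = 0.3538
  B: TP=39, FN=29+25=54 → 39/93 = 0.4194
  C: TP=58, FN=19+14=33 → 58/91 = 0.6374
Macro-recall = mean = (0.3538 + 0.4194 + 0.6374) / 3 = 0.470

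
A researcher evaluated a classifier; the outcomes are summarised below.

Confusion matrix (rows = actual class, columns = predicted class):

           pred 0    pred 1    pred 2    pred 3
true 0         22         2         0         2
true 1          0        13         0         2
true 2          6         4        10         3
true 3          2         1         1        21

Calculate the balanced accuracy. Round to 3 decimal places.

0.747

Balanced accuracy = mean of per-class recall.
  0: recall = 22/26 = 0.8462
  1: recall = 13/15 = 0.8667
  2: recall = 10/23 = 0.4348
  3: recall = 21/25 = 0.8400
Mean = (0.8462 + 0.8667 + 0.4348 + 0.8400) / 4 = 0.747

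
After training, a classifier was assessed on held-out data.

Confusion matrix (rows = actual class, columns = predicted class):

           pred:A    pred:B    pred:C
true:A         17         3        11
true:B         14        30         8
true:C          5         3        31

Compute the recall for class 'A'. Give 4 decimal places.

0.5484

One-vs-rest for 'A': TP = diagonal; FP = other classes predicted 'A'; FN = 'A' predicted as other.
recall = TP/(TP+FN).
A: TP=17, FN=3+11=14 → 17/31 = 0.54839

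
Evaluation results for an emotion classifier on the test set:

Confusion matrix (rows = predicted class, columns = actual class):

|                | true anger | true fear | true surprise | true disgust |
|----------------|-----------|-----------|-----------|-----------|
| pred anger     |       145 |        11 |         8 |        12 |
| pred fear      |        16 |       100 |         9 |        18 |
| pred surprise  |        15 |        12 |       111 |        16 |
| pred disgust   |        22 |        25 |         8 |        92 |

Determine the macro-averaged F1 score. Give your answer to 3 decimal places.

0.718

Per-class F1 score (2·TP/(2·TP+FP+FN)):
  anger: TP=145, FP=11+8+12=31, FN=16+15+22=53 → 290/374 = 0.7754
  fear: TP=100, FP=16+9+18=43, FN=11+12+25=48 → 200/291 = 0.6873
  surprise: TP=111, FP=15+12+16=43, FN=8+9+8=25 → 222/290 = 0.7655
  disgust: TP=92, FP=22+25+8=55, FN=12+18+16=46 → 184/285 = 0.6456
Macro-F1 score = mean = (0.7754 + 0.6873 + 0.7655 + 0.6456) / 4 = 0.718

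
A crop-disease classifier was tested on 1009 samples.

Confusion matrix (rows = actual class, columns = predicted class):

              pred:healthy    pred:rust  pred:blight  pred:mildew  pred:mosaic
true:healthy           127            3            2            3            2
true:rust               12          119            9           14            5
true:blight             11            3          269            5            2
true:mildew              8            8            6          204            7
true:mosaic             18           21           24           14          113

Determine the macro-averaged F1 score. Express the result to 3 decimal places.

Per-class F1 score (2·TP/(2·TP+FP+FN)):
  healthy: TP=127, FP=12+11+8+18=49, FN=3+2+3+2=10 → 254/313 = 0.8115
  rust: TP=119, FP=3+3+8+21=35, FN=12+9+14+5=40 → 238/313 = 0.7604
  blight: TP=269, FP=2+9+6+24=41, FN=11+3+5+2=21 → 538/600 = 0.8967
  mildew: TP=204, FP=3+14+5+14=36, FN=8+8+6+7=29 → 408/473 = 0.8626
  mosaic: TP=113, FP=2+5+2+7=16, FN=18+21+24+14=77 → 226/319 = 0.7085
Macro-F1 score = mean = (0.8115 + 0.7604 + 0.8967 + 0.8626 + 0.7085) / 5 = 0.808

0.808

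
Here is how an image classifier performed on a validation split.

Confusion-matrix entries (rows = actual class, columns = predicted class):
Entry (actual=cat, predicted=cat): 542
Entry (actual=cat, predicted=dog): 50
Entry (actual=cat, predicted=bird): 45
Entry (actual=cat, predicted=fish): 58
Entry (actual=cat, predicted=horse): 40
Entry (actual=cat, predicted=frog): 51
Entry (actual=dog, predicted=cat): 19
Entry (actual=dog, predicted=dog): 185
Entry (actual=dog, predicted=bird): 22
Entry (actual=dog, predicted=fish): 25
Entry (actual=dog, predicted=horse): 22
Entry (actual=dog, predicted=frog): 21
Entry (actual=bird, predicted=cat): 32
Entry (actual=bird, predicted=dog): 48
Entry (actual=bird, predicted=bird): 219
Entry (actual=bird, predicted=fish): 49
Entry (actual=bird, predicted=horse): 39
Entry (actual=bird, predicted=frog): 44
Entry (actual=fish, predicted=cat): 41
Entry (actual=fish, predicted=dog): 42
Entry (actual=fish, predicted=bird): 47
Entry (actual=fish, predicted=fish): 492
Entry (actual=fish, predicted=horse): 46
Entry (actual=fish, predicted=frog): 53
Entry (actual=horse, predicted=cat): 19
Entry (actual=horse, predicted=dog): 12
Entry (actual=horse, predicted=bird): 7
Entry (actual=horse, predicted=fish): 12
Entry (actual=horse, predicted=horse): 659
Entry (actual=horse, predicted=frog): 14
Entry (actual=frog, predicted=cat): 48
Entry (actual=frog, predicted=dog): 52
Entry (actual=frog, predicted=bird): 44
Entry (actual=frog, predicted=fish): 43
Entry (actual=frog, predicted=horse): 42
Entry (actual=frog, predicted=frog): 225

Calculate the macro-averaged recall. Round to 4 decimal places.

Per-class recall (TP/(TP+FN)):
  cat: TP=542, FN=50+45+58+40+51=244 → 542/786 = 0.68957
  dog: TP=185, FN=19+22+25+22+21=109 → 185/294 = 0.62925
  bird: TP=219, FN=32+48+49+39+44=212 → 219/431 = 0.50812
  fish: TP=492, FN=41+42+47+46+53=229 → 492/721 = 0.68239
  horse: TP=659, FN=19+12+7+12+14=64 → 659/723 = 0.91148
  frog: TP=225, FN=48+52+44+43+42=229 → 225/454 = 0.49559
Macro-recall = mean = (0.68957 + 0.62925 + 0.50812 + 0.68239 + 0.91148 + 0.49559) / 6 = 0.6527

0.6527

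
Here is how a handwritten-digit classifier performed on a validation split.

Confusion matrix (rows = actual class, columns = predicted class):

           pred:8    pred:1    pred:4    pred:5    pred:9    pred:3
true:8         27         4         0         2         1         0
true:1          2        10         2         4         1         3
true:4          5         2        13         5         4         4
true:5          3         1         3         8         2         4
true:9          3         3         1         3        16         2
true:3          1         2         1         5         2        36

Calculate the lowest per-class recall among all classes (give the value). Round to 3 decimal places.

0.381

Per-class recall (TP/(TP+FN)):
  8: TP=27, FN=4+0+2+1+0=7 → 27/34 = 0.7941
  1: TP=10, FN=2+2+4+1+3=12 → 10/22 = 0.4545
  4: TP=13, FN=5+2+5+4+4=20 → 13/33 = 0.3939
  5: TP=8, FN=3+1+3+2+4=13 → 8/21 = 0.3810
  9: TP=16, FN=3+3+1+3+2=12 → 16/28 = 0.5714
  3: TP=36, FN=1+2+1+5+2=11 → 36/47 = 0.7660
Lowest is class '5' with recall = 0.381.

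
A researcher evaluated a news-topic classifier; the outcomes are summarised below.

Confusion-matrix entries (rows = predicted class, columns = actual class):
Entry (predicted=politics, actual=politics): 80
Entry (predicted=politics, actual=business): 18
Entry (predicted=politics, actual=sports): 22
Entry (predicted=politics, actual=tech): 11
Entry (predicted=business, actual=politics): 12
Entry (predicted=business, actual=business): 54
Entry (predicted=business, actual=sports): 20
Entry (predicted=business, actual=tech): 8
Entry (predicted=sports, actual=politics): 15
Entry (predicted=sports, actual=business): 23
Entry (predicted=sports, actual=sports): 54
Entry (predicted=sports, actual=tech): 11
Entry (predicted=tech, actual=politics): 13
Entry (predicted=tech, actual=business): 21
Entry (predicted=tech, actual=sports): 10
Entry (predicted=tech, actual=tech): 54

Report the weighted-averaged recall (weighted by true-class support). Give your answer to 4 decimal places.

0.5681

Per-class recall (TP/(TP+FN)):
  politics: TP=80, FN=12+15+13=40 → 80/120 = 0.66667
  business: TP=54, FN=18+23+21=62 → 54/116 = 0.46552
  sports: TP=54, FN=22+20+10=52 → 54/106 = 0.50943
  tech: TP=54, FN=11+8+11=30 → 54/84 = 0.64286
Weighted-recall = Σ (supportᵢ/N)·recallᵢ with N=426: (120/426)·0.66667 + (116/426)·0.46552 + (106/426)·0.50943 + (84/426)·0.64286 = 0.5681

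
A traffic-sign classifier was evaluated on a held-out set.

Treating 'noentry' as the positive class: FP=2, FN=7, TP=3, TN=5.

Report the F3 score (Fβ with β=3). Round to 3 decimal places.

0.316

Fβ = (1+β²)·TP / ((1+β²)·TP + β²·FN + FP), with β²=9
= 10·3 / (10·3 + 9·7 + 2) = 0.316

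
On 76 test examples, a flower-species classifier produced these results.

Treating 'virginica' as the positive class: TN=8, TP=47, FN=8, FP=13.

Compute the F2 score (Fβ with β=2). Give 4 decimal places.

0.8393

Fβ = (1+β²)·TP / ((1+β²)·TP + β²·FN + FP), with β²=4
= 5·47 / (5·47 + 4·8 + 13) = 0.8393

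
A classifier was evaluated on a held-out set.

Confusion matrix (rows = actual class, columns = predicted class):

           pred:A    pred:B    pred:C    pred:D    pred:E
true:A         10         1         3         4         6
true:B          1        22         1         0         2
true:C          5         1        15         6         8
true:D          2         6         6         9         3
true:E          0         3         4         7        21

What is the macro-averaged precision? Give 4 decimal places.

0.5221

Per-class precision (TP/(TP+FP)):
  A: TP=10, FP=1+5+2+0=8 → 10/18 = 0.55556
  B: TP=22, FP=1+1+6+3=11 → 22/33 = 0.66667
  C: TP=15, FP=3+1+6+4=14 → 15/29 = 0.51724
  D: TP=9, FP=4+0+6+7=17 → 9/26 = 0.34615
  E: TP=21, FP=6+2+8+3=19 → 21/40 = 0.52500
Macro-precision = mean = (0.55556 + 0.66667 + 0.51724 + 0.34615 + 0.52500) / 5 = 0.5221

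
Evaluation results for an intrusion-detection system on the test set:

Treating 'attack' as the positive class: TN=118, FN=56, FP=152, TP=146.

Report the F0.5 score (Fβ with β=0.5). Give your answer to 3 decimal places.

Fβ = (1+β²)·TP / ((1+β²)·TP + β²·FN + FP), with β²=1/4
= 1.25·146 / (1.25·146 + 0.25·56 + 152) = 0.524

0.524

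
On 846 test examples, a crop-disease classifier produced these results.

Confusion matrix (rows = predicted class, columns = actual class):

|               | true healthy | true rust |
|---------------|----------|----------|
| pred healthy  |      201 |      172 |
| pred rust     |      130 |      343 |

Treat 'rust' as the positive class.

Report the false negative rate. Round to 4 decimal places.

0.3340

FNR = FN/(FN+TP) = 172/(172+343) = 0.3340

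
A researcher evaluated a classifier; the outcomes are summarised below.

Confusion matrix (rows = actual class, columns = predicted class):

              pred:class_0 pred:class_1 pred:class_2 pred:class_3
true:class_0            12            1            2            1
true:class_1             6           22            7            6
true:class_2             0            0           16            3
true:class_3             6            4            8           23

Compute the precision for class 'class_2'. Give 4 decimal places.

0.4848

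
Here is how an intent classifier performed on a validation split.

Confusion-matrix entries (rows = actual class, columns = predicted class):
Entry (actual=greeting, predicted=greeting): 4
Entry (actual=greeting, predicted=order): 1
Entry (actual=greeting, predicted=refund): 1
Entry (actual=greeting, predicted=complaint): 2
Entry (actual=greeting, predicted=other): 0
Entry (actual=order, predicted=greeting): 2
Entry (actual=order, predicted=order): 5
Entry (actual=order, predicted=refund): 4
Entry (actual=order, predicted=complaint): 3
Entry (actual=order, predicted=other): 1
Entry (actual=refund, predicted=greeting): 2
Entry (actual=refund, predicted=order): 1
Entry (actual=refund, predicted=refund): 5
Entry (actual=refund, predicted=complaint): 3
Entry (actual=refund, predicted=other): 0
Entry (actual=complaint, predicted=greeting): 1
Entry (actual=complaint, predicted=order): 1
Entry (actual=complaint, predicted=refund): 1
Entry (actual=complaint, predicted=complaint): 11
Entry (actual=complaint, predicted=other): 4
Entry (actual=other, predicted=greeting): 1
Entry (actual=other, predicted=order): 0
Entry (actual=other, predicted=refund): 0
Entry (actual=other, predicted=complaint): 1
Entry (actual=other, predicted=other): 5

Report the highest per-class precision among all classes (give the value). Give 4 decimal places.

Per-class precision (TP/(TP+FP)):
  greeting: TP=4, FP=2+2+1+1=6 → 4/10 = 0.40000
  order: TP=5, FP=1+1+1+0=3 → 5/8 = 0.62500
  refund: TP=5, FP=1+4+1+0=6 → 5/11 = 0.45455
  complaint: TP=11, FP=2+3+3+1=9 → 11/20 = 0.55000
  other: TP=5, FP=0+1+0+4=5 → 5/10 = 0.50000
Highest is class 'order' with precision = 0.6250.

0.6250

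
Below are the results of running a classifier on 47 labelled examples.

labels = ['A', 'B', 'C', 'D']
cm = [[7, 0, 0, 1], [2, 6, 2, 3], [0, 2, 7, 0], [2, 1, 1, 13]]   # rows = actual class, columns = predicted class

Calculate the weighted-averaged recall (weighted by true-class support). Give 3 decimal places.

0.702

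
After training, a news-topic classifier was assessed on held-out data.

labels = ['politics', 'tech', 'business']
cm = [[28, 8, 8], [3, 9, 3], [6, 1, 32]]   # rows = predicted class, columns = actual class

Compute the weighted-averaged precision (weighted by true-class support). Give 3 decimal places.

Per-class precision (TP/(TP+FP)):
  politics: TP=28, FP=8+8=16 → 28/44 = 0.6364
  tech: TP=9, FP=3+3=6 → 9/15 = 0.6000
  business: TP=32, FP=6+1=7 → 32/39 = 0.8205
Weighted-precision = Σ (supportᵢ/N)·precisionᵢ with N=98: (37/98)·0.6364 + (18/98)·0.6000 + (43/98)·0.8205 = 0.710

0.710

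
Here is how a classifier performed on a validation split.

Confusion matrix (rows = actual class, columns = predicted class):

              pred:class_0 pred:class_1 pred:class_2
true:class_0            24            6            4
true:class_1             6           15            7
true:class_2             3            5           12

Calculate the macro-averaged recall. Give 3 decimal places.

0.614

Per-class recall (TP/(TP+FN)):
  class_0: TP=24, FN=6+4=10 → 24/34 = 0.7059
  class_1: TP=15, FN=6+7=13 → 15/28 = 0.5357
  class_2: TP=12, FN=3+5=8 → 12/20 = 0.6000
Macro-recall = mean = (0.7059 + 0.5357 + 0.6000) / 3 = 0.614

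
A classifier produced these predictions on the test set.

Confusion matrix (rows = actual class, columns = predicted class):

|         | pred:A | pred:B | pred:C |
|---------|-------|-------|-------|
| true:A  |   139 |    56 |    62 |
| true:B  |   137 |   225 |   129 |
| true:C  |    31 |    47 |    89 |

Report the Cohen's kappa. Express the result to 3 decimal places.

0.232

Observed agreement pₒ = trace/N = 453/915 = 0.4951
Expected agreement pₑ = Σ (rowᵢ·colᵢ)/N² = (257·307 + 491·328 + 167·280)/915² = 0.3424
κ = (pₒ − pₑ)/(1 − pₑ) = (0.4951 − 0.3424)/(1 − 0.3424) = 0.232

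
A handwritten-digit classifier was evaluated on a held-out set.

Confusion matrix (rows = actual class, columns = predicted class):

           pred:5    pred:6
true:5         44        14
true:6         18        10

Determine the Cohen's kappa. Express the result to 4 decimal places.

0.1202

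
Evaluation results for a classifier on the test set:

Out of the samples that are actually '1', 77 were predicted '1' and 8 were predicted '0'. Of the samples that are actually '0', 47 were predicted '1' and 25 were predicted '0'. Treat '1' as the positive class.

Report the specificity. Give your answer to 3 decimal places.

0.347

Specificity = TN/(TN+FP) = 25/(25+47) = 0.347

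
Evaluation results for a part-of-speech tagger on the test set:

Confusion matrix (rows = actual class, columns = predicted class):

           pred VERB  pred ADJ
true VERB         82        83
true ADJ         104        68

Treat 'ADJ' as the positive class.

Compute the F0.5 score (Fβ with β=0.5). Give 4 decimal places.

0.4381

Fβ = (1+β²)·TP / ((1+β²)·TP + β²·FN + FP), with β²=1/4
= 1.25·68 / (1.25·68 + 0.25·104 + 83) = 0.4381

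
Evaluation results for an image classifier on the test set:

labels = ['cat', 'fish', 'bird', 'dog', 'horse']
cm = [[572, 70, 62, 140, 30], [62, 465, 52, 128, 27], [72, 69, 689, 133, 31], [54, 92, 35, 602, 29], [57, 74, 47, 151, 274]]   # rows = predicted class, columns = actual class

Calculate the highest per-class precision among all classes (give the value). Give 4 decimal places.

Per-class precision (TP/(TP+FP)):
  cat: TP=572, FP=70+62+140+30=302 → 572/874 = 0.65446
  fish: TP=465, FP=62+52+128+27=269 → 465/734 = 0.63351
  bird: TP=689, FP=72+69+133+31=305 → 689/994 = 0.69316
  dog: TP=602, FP=54+92+35+29=210 → 602/812 = 0.74138
  horse: TP=274, FP=57+74+47+151=329 → 274/603 = 0.45439
Highest is class 'dog' with precision = 0.7414.

0.7414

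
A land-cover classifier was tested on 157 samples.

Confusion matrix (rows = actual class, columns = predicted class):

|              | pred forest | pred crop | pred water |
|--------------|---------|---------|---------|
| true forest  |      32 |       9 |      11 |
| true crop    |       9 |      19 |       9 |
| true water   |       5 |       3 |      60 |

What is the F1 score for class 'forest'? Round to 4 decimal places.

0.6531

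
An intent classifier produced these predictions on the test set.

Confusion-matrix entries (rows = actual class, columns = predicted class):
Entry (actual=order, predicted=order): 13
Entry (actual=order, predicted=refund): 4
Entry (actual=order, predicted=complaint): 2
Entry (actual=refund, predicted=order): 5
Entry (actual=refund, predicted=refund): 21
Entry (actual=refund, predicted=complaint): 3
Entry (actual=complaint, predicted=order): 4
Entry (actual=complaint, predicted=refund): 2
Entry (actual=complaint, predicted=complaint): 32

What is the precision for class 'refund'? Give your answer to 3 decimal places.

0.778

One-vs-rest for 'refund': TP = diagonal; FP = other classes predicted 'refund'; FN = 'refund' predicted as other.
precision = TP/(TP+FP).
refund: TP=21, FP=4+2=6 → 21/27 = 0.7778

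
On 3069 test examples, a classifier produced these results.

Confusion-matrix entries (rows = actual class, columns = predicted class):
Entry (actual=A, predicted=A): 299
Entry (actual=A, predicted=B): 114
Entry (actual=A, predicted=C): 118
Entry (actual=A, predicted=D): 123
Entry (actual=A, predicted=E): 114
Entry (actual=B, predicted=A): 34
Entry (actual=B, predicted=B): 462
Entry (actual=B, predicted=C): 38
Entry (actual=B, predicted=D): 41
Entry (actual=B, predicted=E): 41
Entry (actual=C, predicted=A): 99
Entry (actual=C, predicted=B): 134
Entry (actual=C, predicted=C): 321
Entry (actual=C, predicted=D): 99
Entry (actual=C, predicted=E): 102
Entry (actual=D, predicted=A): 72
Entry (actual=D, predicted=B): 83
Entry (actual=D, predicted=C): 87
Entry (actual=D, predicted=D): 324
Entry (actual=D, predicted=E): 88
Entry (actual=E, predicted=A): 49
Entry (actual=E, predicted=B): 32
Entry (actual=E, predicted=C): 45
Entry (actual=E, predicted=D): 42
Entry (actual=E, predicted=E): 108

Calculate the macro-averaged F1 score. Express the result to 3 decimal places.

Per-class F1 score (2·TP/(2·TP+FP+FN)):
  A: TP=299, FP=34+99+72+49=254, FN=114+118+123+114=469 → 598/1321 = 0.4527
  B: TP=462, FP=114+134+83+32=363, FN=34+38+41+41=154 → 924/1441 = 0.6412
  C: TP=321, FP=118+38+87+45=288, FN=99+134+99+102=434 → 642/1364 = 0.4707
  D: TP=324, FP=123+41+99+42=305, FN=72+83+87+88=330 → 648/1283 = 0.5051
  E: TP=108, FP=114+41+102+88=345, FN=49+32+45+42=168 → 216/729 = 0.2963
Macro-F1 score = mean = (0.4527 + 0.6412 + 0.4707 + 0.5051 + 0.2963) / 5 = 0.473

0.473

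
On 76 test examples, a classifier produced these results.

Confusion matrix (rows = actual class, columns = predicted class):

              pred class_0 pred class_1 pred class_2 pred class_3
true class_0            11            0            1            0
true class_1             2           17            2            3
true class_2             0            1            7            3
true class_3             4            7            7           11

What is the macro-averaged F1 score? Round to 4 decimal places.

Per-class F1 score (2·TP/(2·TP+FP+FN)):
  class_0: TP=11, FP=2+0+4=6, FN=0+1+0=1 → 22/29 = 0.75862
  class_1: TP=17, FP=0+1+7=8, FN=2+2+3=7 → 34/49 = 0.69388
  class_2: TP=7, FP=1+2+7=10, FN=0+1+3=4 → 14/28 = 0.50000
  class_3: TP=11, FP=0+3+3=6, FN=4+7+7=18 → 22/46 = 0.47826
Macro-F1 score = mean = (0.75862 + 0.69388 + 0.50000 + 0.47826) / 4 = 0.6077

0.6077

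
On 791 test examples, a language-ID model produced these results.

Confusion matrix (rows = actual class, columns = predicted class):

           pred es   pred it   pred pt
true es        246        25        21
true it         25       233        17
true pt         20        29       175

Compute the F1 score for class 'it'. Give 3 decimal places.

One-vs-rest for 'it': TP = diagonal; FP = other classes predicted 'it'; FN = 'it' predicted as other.
F1 score = 2·TP/(2·TP+FP+FN).
it: TP=233, FP=25+29=54, FN=25+17=42 → 466/562 = 0.8292

0.829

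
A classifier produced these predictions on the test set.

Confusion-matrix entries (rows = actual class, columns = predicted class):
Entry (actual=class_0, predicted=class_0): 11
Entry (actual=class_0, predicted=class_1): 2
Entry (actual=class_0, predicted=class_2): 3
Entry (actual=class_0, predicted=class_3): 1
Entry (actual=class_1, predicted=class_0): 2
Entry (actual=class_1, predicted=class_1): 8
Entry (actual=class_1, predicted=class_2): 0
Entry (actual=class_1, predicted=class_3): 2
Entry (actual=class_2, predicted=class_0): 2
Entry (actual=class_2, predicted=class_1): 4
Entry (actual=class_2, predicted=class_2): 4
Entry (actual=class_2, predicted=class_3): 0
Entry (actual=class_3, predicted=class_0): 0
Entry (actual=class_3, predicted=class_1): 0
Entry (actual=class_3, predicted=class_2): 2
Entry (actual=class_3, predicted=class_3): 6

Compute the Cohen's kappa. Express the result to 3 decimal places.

Observed agreement pₒ = trace/N = 29/47 = 0.6170
Expected agreement pₑ = Σ (rowᵢ·colᵢ)/N² = (17·15 + 12·14 + 10·9 + 8·9)/47² = 0.2648
κ = (pₒ − pₑ)/(1 − pₑ) = (0.6170 − 0.2648)/(1 − 0.2648) = 0.479

0.479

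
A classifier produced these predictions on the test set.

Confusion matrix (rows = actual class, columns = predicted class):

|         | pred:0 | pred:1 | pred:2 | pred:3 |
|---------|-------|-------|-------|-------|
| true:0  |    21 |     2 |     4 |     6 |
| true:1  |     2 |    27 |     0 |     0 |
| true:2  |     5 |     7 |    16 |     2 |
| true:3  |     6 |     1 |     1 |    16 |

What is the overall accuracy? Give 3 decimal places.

Accuracy = trace / total = (21+27+16+16=80) / 116 = 80/116 = 0.690

0.690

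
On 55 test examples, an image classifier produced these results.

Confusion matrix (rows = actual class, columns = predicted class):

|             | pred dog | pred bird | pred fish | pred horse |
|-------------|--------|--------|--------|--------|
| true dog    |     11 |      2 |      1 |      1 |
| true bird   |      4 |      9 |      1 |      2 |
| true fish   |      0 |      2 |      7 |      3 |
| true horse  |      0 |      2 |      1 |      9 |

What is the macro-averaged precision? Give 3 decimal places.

0.658

Per-class precision (TP/(TP+FP)):
  dog: TP=11, FP=4+0+0=4 → 11/15 = 0.7333
  bird: TP=9, FP=2+2+2=6 → 9/15 = 0.6000
  fish: TP=7, FP=1+1+1=3 → 7/10 = 0.7000
  horse: TP=9, FP=1+2+3=6 → 9/15 = 0.6000
Macro-precision = mean = (0.7333 + 0.6000 + 0.7000 + 0.6000) / 4 = 0.658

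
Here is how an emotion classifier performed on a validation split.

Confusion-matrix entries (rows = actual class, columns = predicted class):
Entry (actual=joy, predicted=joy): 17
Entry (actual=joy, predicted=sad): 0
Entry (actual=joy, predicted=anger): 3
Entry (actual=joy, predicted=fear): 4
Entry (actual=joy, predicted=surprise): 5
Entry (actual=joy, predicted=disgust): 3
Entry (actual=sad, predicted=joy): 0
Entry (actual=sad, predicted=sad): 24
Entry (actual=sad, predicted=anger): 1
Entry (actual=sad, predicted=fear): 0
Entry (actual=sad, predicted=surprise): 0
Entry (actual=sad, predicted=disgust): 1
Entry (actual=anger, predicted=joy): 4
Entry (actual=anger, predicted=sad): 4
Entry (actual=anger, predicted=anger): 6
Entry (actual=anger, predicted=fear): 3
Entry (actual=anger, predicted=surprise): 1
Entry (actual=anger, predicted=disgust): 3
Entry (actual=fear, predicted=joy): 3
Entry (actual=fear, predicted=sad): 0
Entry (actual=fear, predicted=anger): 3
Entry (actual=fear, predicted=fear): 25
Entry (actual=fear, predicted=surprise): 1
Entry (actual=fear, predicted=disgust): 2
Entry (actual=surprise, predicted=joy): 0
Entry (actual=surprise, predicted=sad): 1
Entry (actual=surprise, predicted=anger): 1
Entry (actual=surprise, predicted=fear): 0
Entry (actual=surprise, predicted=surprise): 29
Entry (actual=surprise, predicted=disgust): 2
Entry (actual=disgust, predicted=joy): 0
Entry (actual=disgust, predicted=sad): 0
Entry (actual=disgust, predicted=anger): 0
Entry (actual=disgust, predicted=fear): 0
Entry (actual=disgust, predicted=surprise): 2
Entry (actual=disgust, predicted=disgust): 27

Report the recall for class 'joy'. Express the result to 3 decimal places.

One-vs-rest for 'joy': TP = diagonal; FP = other classes predicted 'joy'; FN = 'joy' predicted as other.
recall = TP/(TP+FN).
joy: TP=17, FN=0+3+4+5+3=15 → 17/32 = 0.5313

0.531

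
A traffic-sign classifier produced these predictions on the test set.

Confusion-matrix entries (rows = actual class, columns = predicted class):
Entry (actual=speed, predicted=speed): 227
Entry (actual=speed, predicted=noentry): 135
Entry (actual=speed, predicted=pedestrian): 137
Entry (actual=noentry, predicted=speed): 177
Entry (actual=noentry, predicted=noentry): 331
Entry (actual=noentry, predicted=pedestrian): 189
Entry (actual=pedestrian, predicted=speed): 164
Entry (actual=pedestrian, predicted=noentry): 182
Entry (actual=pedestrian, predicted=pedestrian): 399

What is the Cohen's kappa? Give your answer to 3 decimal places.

Observed agreement pₒ = trace/N = 957/1941 = 0.4930
Expected agreement pₑ = Σ (rowᵢ·colᵢ)/N² = (499·568 + 697·648 + 745·725)/1941² = 0.3385
κ = (pₒ − pₑ)/(1 − pₑ) = (0.4930 − 0.3385)/(1 − 0.3385) = 0.234

0.234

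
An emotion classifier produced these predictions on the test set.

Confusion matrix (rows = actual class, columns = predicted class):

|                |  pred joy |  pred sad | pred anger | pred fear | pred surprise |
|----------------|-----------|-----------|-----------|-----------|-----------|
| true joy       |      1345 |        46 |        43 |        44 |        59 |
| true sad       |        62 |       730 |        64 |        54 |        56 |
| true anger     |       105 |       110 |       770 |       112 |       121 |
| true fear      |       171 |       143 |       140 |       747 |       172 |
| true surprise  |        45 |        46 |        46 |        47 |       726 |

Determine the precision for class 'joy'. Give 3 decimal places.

0.778

Take TP from the diagonal, FP from the rest of the 'joy' prediction marginal, FN from the rest of the 'joy' actual marginal.
precision = TP/(TP+FP).
joy: TP=1345, FP=62+105+171+45=383 → 1345/1728 = 0.7784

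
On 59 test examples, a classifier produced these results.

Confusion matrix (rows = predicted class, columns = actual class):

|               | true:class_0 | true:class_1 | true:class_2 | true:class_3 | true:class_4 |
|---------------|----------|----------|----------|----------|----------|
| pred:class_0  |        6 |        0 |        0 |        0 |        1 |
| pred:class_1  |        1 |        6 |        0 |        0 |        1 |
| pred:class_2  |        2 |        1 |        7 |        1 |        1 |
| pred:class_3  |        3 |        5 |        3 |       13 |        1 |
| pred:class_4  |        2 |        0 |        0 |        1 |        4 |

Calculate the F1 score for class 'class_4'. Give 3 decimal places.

F1 score = 2·TP/(2·TP+FP+FN).
class_4: TP=4, FP=2+0+0+1=3, FN=1+1+1+1=4 → 8/15 = 0.5333

0.533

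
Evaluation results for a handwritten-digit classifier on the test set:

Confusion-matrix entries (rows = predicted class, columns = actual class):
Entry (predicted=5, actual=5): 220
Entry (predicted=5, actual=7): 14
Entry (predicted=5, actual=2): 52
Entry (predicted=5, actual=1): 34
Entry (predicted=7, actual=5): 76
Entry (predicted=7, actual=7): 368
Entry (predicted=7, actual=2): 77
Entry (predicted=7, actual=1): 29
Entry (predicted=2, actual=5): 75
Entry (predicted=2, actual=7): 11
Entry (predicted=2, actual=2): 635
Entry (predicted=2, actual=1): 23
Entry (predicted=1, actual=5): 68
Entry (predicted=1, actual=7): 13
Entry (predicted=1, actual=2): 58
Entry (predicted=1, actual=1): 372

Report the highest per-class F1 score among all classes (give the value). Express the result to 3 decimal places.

0.811

Per-class F1 score (2·TP/(2·TP+FP+FN)):
  5: TP=220, FP=14+52+34=100, FN=76+75+68=219 → 440/759 = 0.5797
  7: TP=368, FP=76+77+29=182, FN=14+11+13=38 → 736/956 = 0.7699
  2: TP=635, FP=75+11+23=109, FN=52+77+58=187 → 1270/1566 = 0.8110
  1: TP=372, FP=68+13+58=139, FN=34+29+23=86 → 744/969 = 0.7678
Highest is class '2' with F1 score = 0.811.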